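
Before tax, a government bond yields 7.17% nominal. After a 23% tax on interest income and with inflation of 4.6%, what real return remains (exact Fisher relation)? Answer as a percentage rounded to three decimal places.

After-tax nominal return = 7.17% × (1 − 0.23) = 5.5209%.
1 + r = 1.055209 / 1.04600 = 1.008804
After-tax real rate = 1.008804 − 1 → 0.880%.

0.880%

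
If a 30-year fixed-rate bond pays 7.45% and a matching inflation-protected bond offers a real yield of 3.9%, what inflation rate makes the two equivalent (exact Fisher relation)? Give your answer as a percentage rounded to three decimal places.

3.417%

(1 + π) = (1 + i)/(1 + r) = 1.07450 / 1.03900 = 1.034167
Break-even inflation = 1.034167 − 1 → 3.417%.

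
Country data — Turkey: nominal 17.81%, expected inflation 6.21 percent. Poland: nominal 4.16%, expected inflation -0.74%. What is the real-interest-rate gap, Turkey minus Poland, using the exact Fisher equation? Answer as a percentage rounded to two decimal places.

Turkey: (1 + 0.1781)/(1 + 0.0621) − 1 = 10.9218%
Poland: (1 + 0.0416)/(1 − 0.0074) − 1 = 4.9365%
Differential = 10.9218% − 4.9365% = 5.9852% → 5.99%.

5.99%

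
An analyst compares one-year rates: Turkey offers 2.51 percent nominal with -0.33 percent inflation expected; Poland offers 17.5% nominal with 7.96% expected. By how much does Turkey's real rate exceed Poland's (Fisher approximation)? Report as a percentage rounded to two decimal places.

-6.70%

Turkey: 2.51% − (-0.33%) = 2.840%
Poland: 17.5% − 7.96% = 9.540%
Differential = -6.700% → -6.70%.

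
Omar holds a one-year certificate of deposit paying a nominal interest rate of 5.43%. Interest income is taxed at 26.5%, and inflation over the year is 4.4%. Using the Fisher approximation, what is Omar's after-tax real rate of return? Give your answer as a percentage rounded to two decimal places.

-0.41%

After-tax nominal return = 5.43% × (1 − 0.265) = 3.99105%.
r ≈ 3.99105% − 4.4% → -0.41%.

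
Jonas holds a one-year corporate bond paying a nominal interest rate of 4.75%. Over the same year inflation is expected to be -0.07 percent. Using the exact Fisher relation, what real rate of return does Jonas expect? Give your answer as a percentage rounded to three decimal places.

By the Fisher relation, 1 + r = (1 + i)/(1 + π).
1 + r = 1.04750 / 0.99930 = 1.048234
r = 1.048234 − 1 = 4.8234%, i.e. 4.823%.

4.823%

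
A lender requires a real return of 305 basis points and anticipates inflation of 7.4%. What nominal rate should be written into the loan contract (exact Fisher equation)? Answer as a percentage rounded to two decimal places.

10.68%

(1 + i) = (1 + r)(1 + π) = 1.03050 × 1.07400 = 1.106757
i = 1.106757 − 1, so the required nominal rate is 10.68%.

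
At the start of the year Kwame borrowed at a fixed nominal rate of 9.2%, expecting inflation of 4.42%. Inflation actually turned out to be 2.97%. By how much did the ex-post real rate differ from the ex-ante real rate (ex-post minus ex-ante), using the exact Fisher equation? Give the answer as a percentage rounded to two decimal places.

Ex-ante: (1 + 0.0920)/(1 + 0.0442) − 1 = 4.5777%
Ex-post: (1 + 0.0920)/(1 + 0.0297) − 1 = 6.0503%
Difference (ex-post − ex-ante) = 1.4726% → 1.47%.

1.47%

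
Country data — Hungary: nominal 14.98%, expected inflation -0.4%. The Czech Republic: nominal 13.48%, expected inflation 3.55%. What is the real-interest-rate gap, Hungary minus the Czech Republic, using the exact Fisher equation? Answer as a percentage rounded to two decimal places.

5.85%

Hungary: (1 + 0.1498)/(1 − 0.0040) − 1 = 15.4418%
The Czech Republic: (1 + 0.1348)/(1 + 0.0355) − 1 = 9.5896%
Differential = 15.4418% − 9.5896% = 5.8522% → 5.85%.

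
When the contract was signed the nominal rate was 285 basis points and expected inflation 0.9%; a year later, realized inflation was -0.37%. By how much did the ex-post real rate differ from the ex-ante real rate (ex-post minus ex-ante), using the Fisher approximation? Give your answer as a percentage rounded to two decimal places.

1.27%

Ex-ante: 2.85% − 0.9% = 1.950%
Ex-post: 2.85% − (-0.37%) = 3.220%
Difference (ex-post − ex-ante) = 1.2700% → 1.27%.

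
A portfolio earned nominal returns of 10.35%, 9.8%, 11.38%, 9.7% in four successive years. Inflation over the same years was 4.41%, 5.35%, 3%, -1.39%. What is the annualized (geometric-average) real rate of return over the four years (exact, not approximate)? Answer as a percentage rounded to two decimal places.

7.29%

Nominal growth factor = 1.1035 × 1.0980 × 1.1138 × 1.0970 = 1.48043219
Price-level growth factor = 1.0441 × 1.0535 × 1.0300 × 0.9861 = 1.11721001
Real growth factor = 1.48043219 / 1.11721001 = 1.32511539
Annualized real rate = 1.32511539^(1/4) − 1 = 7.2910% → 7.29%.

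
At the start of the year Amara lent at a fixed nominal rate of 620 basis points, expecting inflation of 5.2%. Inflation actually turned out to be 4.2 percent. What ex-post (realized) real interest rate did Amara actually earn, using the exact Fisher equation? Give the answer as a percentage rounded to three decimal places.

Ex-post: (1 + 0.0620)/(1 + 0.0420) − 1 = 1.9194%
So the realized real rate is 1.919%.

1.919%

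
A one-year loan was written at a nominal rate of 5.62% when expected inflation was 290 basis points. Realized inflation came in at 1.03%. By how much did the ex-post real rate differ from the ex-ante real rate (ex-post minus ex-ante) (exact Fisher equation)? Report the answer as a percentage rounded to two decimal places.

Ex-ante: (1 + 0.0562)/(1 + 0.0290) − 1 = 2.6433%
Ex-post: (1 + 0.0562)/(1 + 0.0103) − 1 = 4.5432%
Difference (ex-post − ex-ante) = 1.8999% → 1.90%.

1.90%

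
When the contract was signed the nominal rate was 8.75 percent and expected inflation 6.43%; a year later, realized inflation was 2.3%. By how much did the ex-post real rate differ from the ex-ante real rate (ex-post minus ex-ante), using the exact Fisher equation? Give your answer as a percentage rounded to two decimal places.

4.13%

Ex-ante: (1 + 0.0875)/(1 + 0.0643) − 1 = 2.1798%
Ex-post: (1 + 0.0875)/(1 + 0.0230) − 1 = 6.3050%
Difference (ex-post − ex-ante) = 4.1251% → 4.13%.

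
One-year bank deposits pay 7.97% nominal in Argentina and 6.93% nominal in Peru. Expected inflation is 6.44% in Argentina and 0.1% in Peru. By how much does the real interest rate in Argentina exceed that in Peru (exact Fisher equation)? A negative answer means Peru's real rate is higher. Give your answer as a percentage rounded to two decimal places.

Argentina: (1 + 0.0797)/(1 + 0.0644) − 1 = 1.4374%
Peru: (1 + 0.0693)/(1 + 0.0010) − 1 = 6.8232%
Differential = 1.4374% − 6.8232% = -5.3857% → -5.39%.

-5.39%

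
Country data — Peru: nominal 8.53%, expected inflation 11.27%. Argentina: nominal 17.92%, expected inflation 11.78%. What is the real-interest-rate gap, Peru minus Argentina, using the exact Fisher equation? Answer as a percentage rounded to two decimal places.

-7.96%

Peru: (1 + 0.0853)/(1 + 0.1127) − 1 = -2.4625%
Argentina: (1 + 0.1792)/(1 + 0.1178) − 1 = 5.4929%
Differential = -2.4625% − 5.4929% = -7.9554% → -7.96%.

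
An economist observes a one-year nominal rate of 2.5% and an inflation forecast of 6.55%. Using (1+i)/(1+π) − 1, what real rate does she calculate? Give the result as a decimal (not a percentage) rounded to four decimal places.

By the Fisher relation, 1 + r = (1 + i)/(1 + π).
1 + r = 1.02500 / 1.06550 = 0.961990
r = 0.961990 − 1 = -3.8010%, i.e. -0.0380.

-0.0380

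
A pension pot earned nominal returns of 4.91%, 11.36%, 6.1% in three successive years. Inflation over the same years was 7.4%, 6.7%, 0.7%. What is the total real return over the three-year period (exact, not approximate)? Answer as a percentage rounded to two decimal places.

7.41%

Nominal growth factor = 1.0491 × 1.1136 × 1.0610 = 1.239543
Price-level growth factor = 1.0740 × 1.0670 × 1.0070 = 1.153980
Real growth factor = 1.239543 / 1.153980 = 1.074146
Total real return = 1.074146 − 1 → 7.41%.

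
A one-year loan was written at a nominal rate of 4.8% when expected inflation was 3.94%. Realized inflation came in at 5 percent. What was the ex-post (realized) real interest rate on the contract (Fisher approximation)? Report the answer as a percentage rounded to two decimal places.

-0.20%

Ex-post: 4.8% − 5% = -0.200%
So the realized real rate is -0.20%.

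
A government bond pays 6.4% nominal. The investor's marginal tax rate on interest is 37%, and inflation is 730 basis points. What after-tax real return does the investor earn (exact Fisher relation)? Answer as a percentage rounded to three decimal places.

After-tax nominal return = 6.4% × (1 − 0.37) = 4.0320%.
1 + r = 1.04032 / 1.07300 = 0.969543
After-tax real rate = 0.969543 − 1 → -3.046%.

-3.046%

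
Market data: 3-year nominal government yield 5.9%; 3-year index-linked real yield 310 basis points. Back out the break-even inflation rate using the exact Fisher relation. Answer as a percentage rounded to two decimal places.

(1 + π) = (1 + i)/(1 + r) = 1.05900 / 1.03100 = 1.027158
Break-even inflation = 1.027158 − 1 → 2.72%.

2.72%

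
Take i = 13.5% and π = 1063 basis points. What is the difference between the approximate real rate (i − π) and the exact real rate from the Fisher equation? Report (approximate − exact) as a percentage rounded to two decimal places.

Approximate: r ≈ 13.500% − 10.630% = 2.8700%
Exact: (1 + 0.1350)/(1 + 0.1063) − 1 = 2.5942%
Error = 2.8700% − 2.5942% = 0.2758% → 0.28%.

0.28%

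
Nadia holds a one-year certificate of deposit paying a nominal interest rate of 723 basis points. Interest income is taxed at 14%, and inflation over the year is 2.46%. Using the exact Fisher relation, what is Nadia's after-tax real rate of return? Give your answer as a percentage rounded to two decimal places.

After-tax nominal return = 7.23% × (1 − 0.14) = 6.2178%.
1 + r = 1.062178 / 1.02460 = 1.036676
After-tax real rate = 1.036676 − 1 → 3.67%.

3.67%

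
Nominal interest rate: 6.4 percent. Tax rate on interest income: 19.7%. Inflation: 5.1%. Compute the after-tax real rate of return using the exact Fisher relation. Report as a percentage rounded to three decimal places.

0.037%

After-tax nominal return = 6.4% × (1 − 0.197) = 5.1392%.
1 + r = 1.051392 / 1.05100 = 1.000373
After-tax real rate = 1.000373 − 1 → 0.037%.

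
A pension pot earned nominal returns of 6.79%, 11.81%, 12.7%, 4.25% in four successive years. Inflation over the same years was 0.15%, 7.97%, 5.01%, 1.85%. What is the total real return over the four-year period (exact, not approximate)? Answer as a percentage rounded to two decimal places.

Nominal growth factor = 1.0679 × 1.1181 × 1.1270 × 1.0425 = 1.402850
Price-level growth factor = 1.0015 × 1.0797 × 1.0501 × 1.0185 = 1.156500
Real growth factor = 1.402850 / 1.156500 = 1.213013
Total real return = 1.213013 − 1 → 21.30%.

21.30%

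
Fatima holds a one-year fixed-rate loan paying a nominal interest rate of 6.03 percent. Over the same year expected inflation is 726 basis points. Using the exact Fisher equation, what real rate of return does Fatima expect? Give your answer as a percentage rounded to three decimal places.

-1.147%

By the Fisher equation, 1 + r = (1 + i)/(1 + π).
1 + r = 1.06030 / 1.07260 = 0.988533
r = 0.988533 − 1 = -1.1467%, i.e. -1.147%.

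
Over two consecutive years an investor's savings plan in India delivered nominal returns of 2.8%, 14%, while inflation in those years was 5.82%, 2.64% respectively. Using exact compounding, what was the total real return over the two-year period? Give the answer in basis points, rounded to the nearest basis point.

790 basis points

Nominal growth factor = 1.0280 × 1.1400 = 1.171920
Price-level growth factor = 1.0582 × 1.0264 = 1.086136
Real growth factor = 1.171920 / 1.086136 = 1.078980
Total real return = 1.078980 − 1 → 790 basis points.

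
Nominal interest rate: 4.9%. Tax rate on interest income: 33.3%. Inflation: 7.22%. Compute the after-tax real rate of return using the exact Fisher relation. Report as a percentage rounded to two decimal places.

-3.69%

After-tax nominal return = 4.9% × (1 − 0.333) = 3.2683%.
1 + r = 1.032683 / 1.07220 = 0.963144
After-tax real rate = 0.963144 − 1 → -3.69%.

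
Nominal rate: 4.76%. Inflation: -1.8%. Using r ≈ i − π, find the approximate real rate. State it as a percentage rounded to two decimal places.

6.56%

r ≈ i − π = 4.76% − (-1.8%) = 6.56%.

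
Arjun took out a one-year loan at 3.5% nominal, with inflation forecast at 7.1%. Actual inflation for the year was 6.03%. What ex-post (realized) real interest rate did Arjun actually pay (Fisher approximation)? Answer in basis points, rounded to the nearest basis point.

Ex-post: 3.5% − 6.03% = -2.530%
So the realized real rate is -253 basis points.

-253 basis points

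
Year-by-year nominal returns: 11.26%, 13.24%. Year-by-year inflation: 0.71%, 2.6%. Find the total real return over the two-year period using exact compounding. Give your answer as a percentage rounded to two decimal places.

21.93%

Nominal growth factor = 1.1126 × 1.1324 = 1.259908
Price-level growth factor = 1.0071 × 1.0260 = 1.033285
Real growth factor = 1.259908 / 1.033285 = 1.219324
Total real return = 1.219324 − 1 → 21.93%.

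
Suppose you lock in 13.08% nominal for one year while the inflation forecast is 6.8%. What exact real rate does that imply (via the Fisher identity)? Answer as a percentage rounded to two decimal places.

By the Fisher identity, 1 + r = (1 + i)/(1 + π).
1 + r = 1.13080 / 1.06800 = 1.058801
r = 1.058801 − 1 = 5.8801%, i.e. 5.88%.

5.88%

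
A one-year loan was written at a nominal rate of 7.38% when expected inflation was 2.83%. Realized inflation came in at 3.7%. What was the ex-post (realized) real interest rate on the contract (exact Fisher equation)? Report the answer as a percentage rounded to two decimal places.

3.55%

Ex-post: (1 + 0.0738)/(1 + 0.0370) − 1 = 3.5487%
So the realized real rate is 3.55%.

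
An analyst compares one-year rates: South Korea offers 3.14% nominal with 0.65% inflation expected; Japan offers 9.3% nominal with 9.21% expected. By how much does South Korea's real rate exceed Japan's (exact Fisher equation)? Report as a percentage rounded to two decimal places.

2.39%

South Korea: (1 + 0.0314)/(1 + 0.0065) − 1 = 2.4739%
Japan: (1 + 0.0930)/(1 + 0.0921) − 1 = 0.0824%
Differential = 2.4739% − 0.0824% = 2.3915% → 2.39%.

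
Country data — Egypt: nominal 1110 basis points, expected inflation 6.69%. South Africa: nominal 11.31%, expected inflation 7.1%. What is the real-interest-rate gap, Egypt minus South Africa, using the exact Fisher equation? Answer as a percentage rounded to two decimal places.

0.20%

Egypt: (1 + 0.1110)/(1 + 0.0669) − 1 = 4.1335%
South Africa: (1 + 0.1131)/(1 + 0.0710) − 1 = 3.9309%
Differential = 4.1335% − 3.9309% = 0.2026% → 0.20%.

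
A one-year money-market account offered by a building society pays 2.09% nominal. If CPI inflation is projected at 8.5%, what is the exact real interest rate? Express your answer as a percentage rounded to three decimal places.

1 + r = 1.02090 / 1.08500 = 0.940922
r = 0.940922 − 1 = -5.9078%, i.e. -5.908%.

-5.908%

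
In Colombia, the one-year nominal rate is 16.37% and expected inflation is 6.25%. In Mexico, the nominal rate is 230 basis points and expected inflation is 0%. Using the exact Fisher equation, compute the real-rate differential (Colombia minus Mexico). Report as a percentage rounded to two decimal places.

Colombia: (1 + 0.1637)/(1 + 0.0625) − 1 = 9.5247%
Mexico: (1 + 0.0230)/(1 + 0.0000) − 1 = 2.3000%
Differential = 9.5247% − 2.3000% = 7.2247% → 7.22%.

7.22%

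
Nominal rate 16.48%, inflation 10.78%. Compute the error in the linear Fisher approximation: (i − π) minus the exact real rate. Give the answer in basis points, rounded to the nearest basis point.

55 basis points

Approximate: r ≈ 16.480% − 10.780% = 5.7000%
Exact: (1 + 0.1648)/(1 + 0.1078) − 1 = 5.1453%
Error = 5.7000% − 5.1453% = 0.5547% → 55 basis points.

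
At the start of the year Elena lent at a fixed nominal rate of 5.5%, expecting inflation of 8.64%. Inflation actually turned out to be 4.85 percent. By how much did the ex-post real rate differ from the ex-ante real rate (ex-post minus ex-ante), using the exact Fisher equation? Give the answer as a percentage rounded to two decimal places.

Ex-ante: (1 + 0.0550)/(1 + 0.0864) − 1 = -2.8903%
Ex-post: (1 + 0.0550)/(1 + 0.0485) − 1 = 0.6199%
Difference (ex-post − ex-ante) = 3.5102% → 3.51%.

3.51%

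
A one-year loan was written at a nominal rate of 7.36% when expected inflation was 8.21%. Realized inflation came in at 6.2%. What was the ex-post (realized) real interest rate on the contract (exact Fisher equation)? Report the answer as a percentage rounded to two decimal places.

1.09%

Ex-post: (1 + 0.0736)/(1 + 0.0620) − 1 = 1.0923%
So the realized real rate is 1.09%.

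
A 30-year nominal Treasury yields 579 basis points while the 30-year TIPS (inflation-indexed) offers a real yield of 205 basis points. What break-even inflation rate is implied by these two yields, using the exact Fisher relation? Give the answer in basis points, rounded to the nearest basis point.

(1 + π) = (1 + i)/(1 + r) = 1.05790 / 1.02050 = 1.036649
Break-even inflation = 1.036649 − 1 → 366 basis points.

366 basis points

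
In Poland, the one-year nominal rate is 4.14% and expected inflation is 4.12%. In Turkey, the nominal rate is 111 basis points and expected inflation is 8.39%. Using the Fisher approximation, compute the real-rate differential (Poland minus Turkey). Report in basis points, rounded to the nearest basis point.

730 basis points

Poland: 4.14% − 4.12% = 0.020%
Turkey: 1.11% − 8.39% = -7.280%
Differential = 7.300% → 730 basis points.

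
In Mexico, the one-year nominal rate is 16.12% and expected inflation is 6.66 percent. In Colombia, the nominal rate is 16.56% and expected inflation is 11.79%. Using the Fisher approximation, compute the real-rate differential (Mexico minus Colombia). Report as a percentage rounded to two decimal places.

Mexico: 16.12% − 6.66% = 9.460%
Colombia: 16.56% − 11.79% = 4.770%
Differential = 4.690% → 4.69%.

4.69%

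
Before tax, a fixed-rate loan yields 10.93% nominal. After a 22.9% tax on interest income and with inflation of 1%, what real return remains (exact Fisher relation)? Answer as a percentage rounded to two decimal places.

After-tax nominal return = 10.93% × (1 − 0.229) = 8.42703%.
1 + r = 1.0842703 / 1.01000 = 1.073535
After-tax real rate = 1.073535 − 1 → 7.35%.

7.35%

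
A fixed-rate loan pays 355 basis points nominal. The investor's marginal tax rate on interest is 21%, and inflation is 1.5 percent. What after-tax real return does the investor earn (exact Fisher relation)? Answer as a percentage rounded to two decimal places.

1.29%

After-tax nominal return = 3.55% × (1 − 0.21) = 2.8045%.
1 + r = 1.028045 / 1.01500 = 1.012852
After-tax real rate = 1.012852 − 1 → 1.29%.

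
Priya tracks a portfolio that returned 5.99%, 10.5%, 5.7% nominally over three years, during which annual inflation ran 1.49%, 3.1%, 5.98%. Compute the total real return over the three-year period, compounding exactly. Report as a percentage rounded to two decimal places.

Nominal growth factor = 1.0599 × 1.1050 × 1.0570 = 1.237947
Price-level growth factor = 1.0149 × 1.0310 × 1.0598 = 1.108934
Real growth factor = 1.237947 / 1.108934 = 1.116340
Total real return = 1.116340 − 1 → 11.63%.

11.63%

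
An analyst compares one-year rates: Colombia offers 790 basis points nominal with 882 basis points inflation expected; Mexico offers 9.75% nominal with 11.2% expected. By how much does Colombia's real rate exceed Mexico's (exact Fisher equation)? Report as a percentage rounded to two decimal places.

Colombia: (1 + 0.0790)/(1 + 0.0882) − 1 = -0.8454%
Mexico: (1 + 0.0975)/(1 + 0.1120) − 1 = -1.3040%
Differential = -0.8454% − (-1.3040%) = 0.4585% → 0.46%.

0.46%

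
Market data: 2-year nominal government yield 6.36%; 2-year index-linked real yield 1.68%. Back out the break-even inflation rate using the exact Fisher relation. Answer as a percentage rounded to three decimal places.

4.603%

(1 + π) = (1 + i)/(1 + r) = 1.06360 / 1.01680 = 1.046027
Break-even inflation = 1.046027 − 1 → 4.603%.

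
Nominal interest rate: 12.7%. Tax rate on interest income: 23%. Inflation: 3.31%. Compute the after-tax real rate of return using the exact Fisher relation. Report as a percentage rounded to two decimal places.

6.26%

After-tax nominal return = 12.7% × (1 − 0.23) = 9.7790%.
1 + r = 1.09779 / 1.03310 = 1.062617
After-tax real rate = 1.062617 − 1 → 6.26%.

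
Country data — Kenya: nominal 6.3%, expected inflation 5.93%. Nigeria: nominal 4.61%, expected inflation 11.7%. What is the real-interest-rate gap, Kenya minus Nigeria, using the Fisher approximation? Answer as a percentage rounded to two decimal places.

7.46%

Kenya: 6.3% − 5.93% = 0.370%
Nigeria: 4.61% − 11.7% = -7.090%
Differential = 7.460% → 7.46%.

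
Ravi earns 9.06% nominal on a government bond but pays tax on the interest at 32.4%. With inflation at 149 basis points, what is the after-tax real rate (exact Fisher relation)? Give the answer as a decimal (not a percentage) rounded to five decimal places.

After-tax nominal return = 9.06% × (1 − 0.324) = 6.12456%.
1 + r = 1.0612456 / 1.01490 = 1.0456652
After-tax real rate = 1.0456652 − 1 → 0.04567.

0.04567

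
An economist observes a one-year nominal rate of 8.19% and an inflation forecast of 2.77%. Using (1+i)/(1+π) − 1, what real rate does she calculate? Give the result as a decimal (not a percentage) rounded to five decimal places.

0.05274

1 + r = 1.08190 / 1.02770 = 1.052739
r = 1.052739 − 1 = 5.2739%, i.e. 0.05274.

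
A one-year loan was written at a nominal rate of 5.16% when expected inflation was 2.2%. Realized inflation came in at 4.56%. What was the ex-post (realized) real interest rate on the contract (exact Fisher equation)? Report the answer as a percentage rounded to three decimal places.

0.574%

Ex-post: (1 + 0.0516)/(1 + 0.0456) − 1 = 0.5738%
So the realized real rate is 0.574%.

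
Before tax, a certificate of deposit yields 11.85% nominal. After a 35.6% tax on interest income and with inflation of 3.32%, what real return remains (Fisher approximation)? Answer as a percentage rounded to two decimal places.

4.31%

After-tax nominal return = 11.85% × (1 − 0.356) = 7.6314%.
r ≈ 7.6314% − 3.32% → 4.31%.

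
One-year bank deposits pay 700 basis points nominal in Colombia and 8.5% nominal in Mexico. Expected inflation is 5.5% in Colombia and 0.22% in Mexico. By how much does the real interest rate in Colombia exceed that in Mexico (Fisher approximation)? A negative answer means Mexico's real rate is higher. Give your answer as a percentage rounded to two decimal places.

-6.78%

Colombia: 7% − 5.5% = 1.500%
Mexico: 8.5% − 0.22% = 8.280%
Differential = -6.780% → -6.78%.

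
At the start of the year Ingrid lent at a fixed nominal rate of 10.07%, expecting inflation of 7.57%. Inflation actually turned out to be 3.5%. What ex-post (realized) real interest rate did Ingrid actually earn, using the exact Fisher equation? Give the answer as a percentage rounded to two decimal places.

6.35%

Ex-post: (1 + 0.1007)/(1 + 0.0350) − 1 = 6.3478%
So the realized real rate is 6.35%.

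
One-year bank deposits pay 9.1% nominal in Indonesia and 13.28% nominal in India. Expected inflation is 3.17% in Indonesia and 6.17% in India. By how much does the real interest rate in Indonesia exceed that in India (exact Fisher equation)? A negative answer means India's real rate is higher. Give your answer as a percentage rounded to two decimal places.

-0.95%

Indonesia: (1 + 0.0910)/(1 + 0.0317) − 1 = 5.7478%
India: (1 + 0.1328)/(1 + 0.0617) − 1 = 6.6968%
Differential = 5.7478% − 6.6968% = -0.9490% → -0.95%.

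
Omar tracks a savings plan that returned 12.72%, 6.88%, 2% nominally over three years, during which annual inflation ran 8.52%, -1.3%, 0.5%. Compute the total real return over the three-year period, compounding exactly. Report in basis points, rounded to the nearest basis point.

Nominal growth factor = 1.1272 × 1.0688 × 1.0200 = 1.228846
Price-level growth factor = 1.0852 × 0.9870 × 1.0050 = 1.076448
Real growth factor = 1.228846 / 1.076448 = 1.141575
Total real return = 1.141575 − 1 → 1416 basis points.

1416 basis points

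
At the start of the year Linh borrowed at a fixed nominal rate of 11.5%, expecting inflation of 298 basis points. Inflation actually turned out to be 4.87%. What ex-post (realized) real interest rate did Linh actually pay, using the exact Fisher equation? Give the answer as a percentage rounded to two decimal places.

6.32%

Ex-post: (1 + 0.1150)/(1 + 0.0487) − 1 = 6.3221%
So the realized real rate is 6.32%.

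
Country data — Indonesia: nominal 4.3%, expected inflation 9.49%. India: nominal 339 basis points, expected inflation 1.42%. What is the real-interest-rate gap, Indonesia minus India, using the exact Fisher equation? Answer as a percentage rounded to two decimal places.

-6.68%

Indonesia: (1 + 0.0430)/(1 + 0.0949) − 1 = -4.7402%
India: (1 + 0.0339)/(1 + 0.0142) − 1 = 1.9424%
Differential = -4.7402% − 1.9424% = -6.6826% → -6.68%.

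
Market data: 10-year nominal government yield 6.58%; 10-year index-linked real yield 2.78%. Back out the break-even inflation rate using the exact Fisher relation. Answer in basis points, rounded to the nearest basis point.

370 basis points

(1 + π) = (1 + i)/(1 + r) = 1.06580 / 1.02780 = 1.036972
Break-even inflation = 1.036972 − 1 → 370 basis points.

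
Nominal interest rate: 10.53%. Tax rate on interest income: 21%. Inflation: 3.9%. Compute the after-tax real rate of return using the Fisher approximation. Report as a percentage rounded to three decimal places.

4.419%

After-tax nominal return = 10.53% × (1 − 0.21) = 8.3187%.
r ≈ 8.3187% − 3.9% → 4.419%.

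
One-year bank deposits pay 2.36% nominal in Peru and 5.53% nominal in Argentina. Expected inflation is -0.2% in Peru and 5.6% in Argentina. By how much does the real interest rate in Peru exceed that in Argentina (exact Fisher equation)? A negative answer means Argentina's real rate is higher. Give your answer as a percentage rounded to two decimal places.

2.63%

Peru: (1 + 0.0236)/(1 − 0.0020) − 1 = 2.5651%
Argentina: (1 + 0.0553)/(1 + 0.0560) − 1 = -0.0663%
Differential = 2.5651% − (-0.0663%) = 2.6314% → 2.63%.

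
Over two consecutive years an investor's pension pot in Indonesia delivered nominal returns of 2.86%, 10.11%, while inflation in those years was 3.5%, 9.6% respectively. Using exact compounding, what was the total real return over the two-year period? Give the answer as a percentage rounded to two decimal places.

Nominal growth factor = 1.0286 × 1.1011 = 1.132591
Price-level growth factor = 1.0350 × 1.0960 = 1.134360
Real growth factor = 1.132591 / 1.134360 = 0.998441
Total real return = 0.998441 − 1 → -0.16%.

-0.16%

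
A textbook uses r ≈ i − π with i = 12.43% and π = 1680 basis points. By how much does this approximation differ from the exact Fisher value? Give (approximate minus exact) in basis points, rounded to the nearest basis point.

-63 basis points

Approximate: r ≈ 12.430% − 16.800% = -4.3700%
Exact: (1 + 0.1243)/(1 + 0.1680) − 1 = -3.7414%
Error = -4.3700% − (-3.7414%) = -0.6286% → -63 basis points.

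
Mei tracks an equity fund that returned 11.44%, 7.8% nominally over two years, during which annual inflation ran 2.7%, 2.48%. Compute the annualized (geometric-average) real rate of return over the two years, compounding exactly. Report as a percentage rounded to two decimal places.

Nominal growth factor = 1.1144 × 1.0780 = 1.20132320
Price-level growth factor = 1.0270 × 1.0248 = 1.05246960
Real growth factor = 1.20132320 / 1.05246960 = 1.14143268
Annualized real rate = 1.14143268^(1/2) − 1 = 6.8379% → 6.84%.

6.84%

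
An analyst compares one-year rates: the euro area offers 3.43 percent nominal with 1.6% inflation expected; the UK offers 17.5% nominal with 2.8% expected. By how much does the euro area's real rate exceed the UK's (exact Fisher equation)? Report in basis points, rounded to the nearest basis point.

The euro area: (1 + 0.0343)/(1 + 0.0160) − 1 = 1.8012%
The UK: (1 + 0.1750)/(1 + 0.0280) − 1 = 14.2996%
Differential = 1.8012% − 14.2996% = -12.4984% → -1250 basis points.

-1250 basis points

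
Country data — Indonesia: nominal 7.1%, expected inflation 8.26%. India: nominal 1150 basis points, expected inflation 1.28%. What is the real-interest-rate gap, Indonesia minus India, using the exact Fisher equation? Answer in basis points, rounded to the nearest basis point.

-1116 basis points

Indonesia: (1 + 0.0710)/(1 + 0.0826) − 1 = -1.0715%
India: (1 + 0.1150)/(1 + 0.0128) − 1 = 10.0908%
Differential = -1.0715% − 10.0908% = -11.1623% → -1116 basis points.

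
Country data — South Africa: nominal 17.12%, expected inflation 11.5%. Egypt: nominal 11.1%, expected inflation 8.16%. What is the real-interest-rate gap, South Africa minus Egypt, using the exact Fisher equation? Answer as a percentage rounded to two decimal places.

2.32%

South Africa: (1 + 0.1712)/(1 + 0.1150) − 1 = 5.0404%
Egypt: (1 + 0.1110)/(1 + 0.0816) − 1 = 2.7182%
Differential = 5.0404% − 2.7182% = 2.3222% → 2.32%.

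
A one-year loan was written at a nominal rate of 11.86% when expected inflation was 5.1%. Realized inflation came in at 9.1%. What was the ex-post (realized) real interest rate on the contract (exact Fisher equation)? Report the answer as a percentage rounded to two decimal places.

2.53%

Ex-post: (1 + 0.1186)/(1 + 0.0910) − 1 = 2.5298%
So the realized real rate is 2.53%.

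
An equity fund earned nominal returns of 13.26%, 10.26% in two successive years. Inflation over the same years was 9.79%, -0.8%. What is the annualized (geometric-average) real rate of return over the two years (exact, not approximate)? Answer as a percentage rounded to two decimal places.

Nominal growth factor = 1.1326 × 1.1026 = 1.24880476
Price-level growth factor = 1.0979 × 0.9920 = 1.08911680
Real growth factor = 1.24880476 / 1.08911680 = 1.14662152
Annualized real rate = 1.14662152^(1/2) − 1 = 7.0804% → 7.08%.

7.08%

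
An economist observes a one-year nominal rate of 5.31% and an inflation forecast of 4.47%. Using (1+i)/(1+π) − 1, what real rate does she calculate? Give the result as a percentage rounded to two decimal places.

By the Fisher equation, 1 + r = (1 + i)/(1 + π).
1 + r = 1.05310 / 1.04470 = 1.008041
r = 1.008041 − 1 = 0.8041%, i.e. 0.80%.

0.80%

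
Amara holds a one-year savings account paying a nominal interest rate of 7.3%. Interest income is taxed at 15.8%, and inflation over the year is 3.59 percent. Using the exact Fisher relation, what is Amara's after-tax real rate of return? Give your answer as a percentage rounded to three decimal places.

2.468%

After-tax nominal return = 7.3% × (1 − 0.158) = 6.1466%.
1 + r = 1.061466 / 1.03590 = 1.024680
After-tax real rate = 1.024680 − 1 → 2.468%.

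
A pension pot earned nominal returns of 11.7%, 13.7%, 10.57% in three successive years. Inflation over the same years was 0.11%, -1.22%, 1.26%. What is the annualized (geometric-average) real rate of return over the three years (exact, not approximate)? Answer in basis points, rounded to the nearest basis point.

Nominal growth factor = 1.1170 × 1.1370 × 1.1057 = 1.40427107
Price-level growth factor = 1.0011 × 0.9878 × 1.0126 = 1.00134655
Real growth factor = 1.40427107 / 1.00134655 = 1.40238269
Annualized real rate = 1.40238269^(1/3) − 1 = 11.9323% → 1193 basis points.

1193 basis points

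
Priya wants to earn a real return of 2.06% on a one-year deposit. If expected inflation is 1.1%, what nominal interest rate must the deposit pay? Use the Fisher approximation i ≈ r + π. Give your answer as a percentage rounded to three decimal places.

3.160%

i ≈ r + π = 2.06% + 1.1% = 3.160%.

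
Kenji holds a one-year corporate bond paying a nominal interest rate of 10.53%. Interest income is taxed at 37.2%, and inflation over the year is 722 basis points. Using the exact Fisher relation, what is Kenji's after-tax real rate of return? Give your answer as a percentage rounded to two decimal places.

After-tax nominal return = 10.53% × (1 − 0.372) = 6.61284%.
1 + r = 1.0661284 / 1.07220 = 0.994337
After-tax real rate = 0.994337 − 1 → -0.57%.

-0.57%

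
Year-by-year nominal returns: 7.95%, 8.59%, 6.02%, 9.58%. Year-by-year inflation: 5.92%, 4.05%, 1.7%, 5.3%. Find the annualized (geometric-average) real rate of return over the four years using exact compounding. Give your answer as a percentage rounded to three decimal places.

3.643%

Nominal growth factor = 1.0795 × 1.0859 × 1.0602 × 1.0958 = 1.36185721
Price-level growth factor = 1.0592 × 1.0405 × 1.0170 × 1.0530 = 1.18023742
Real growth factor = 1.36185721 / 1.18023742 = 1.15388412
Annualized real rate = 1.15388412^(1/4) − 1 = 3.6431% → 3.643%.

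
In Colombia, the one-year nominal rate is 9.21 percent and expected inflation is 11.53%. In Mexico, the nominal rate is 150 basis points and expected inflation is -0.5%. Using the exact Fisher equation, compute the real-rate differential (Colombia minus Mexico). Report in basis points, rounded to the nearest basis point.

Colombia: (1 + 0.0921)/(1 + 0.1153) − 1 = -2.0802%
Mexico: (1 + 0.0150)/(1 − 0.0050) − 1 = 2.0101%
Differential = -2.0802% − 2.0101% = -4.0902% → -409 basis points.

-409 basis points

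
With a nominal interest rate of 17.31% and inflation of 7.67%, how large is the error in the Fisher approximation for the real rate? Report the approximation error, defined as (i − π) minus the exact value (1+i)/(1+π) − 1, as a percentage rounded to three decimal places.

0.687%

Approximate: r ≈ 17.310% − 7.670% = 9.6400%
Exact: (1 + 0.1731)/(1 + 0.0767) − 1 = 8.9533%
Error = 9.6400% − 8.9533% = 0.6867% → 0.687%.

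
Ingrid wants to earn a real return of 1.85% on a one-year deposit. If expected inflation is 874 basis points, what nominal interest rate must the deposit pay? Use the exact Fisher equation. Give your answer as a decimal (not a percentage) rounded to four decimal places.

0.1075

(1 + i) = (1 + r)(1 + π) = 1.01850 × 1.08740 = 1.1075169
i = 1.1075169 − 1, so the required nominal rate is 0.1075.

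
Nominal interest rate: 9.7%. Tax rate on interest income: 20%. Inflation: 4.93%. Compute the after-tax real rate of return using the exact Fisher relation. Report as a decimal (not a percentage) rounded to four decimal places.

0.0270

After-tax nominal return = 9.7% × (1 − 0.2) = 7.7600%.
1 + r = 1.07760 / 1.04930 = 1.026970
After-tax real rate = 1.026970 − 1 → 0.0270.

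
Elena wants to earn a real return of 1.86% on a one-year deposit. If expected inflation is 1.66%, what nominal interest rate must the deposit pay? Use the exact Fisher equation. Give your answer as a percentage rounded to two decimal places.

3.55%

(1 + i) = (1 + r)(1 + π) = 1.01860 × 1.01660 = 1.03550876
i = 1.03550876 − 1, so the required nominal rate is 3.55%.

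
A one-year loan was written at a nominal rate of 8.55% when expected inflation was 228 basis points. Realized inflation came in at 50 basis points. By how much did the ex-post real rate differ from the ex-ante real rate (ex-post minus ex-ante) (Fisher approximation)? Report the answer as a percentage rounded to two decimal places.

1.78%

Ex-ante: 8.55% − 2.28% = 6.270%
Ex-post: 8.55% − 0.5% = 8.050%
Difference (ex-post − ex-ante) = 1.7800% → 1.78%.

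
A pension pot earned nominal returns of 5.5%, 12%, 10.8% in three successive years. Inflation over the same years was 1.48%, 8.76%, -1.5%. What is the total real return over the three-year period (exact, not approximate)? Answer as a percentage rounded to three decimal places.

Compound the nominal returns: 1.0550 × 1.1200 × 1.1080 = 1.309213.
Compound inflation: 1.0148 × 1.0876 × 0.9850 = 1.087141.
Deflate: 1.309213 / 1.087141 = 1.204271.
Total real return = 1.204271 − 1 → 20.427%.

20.427%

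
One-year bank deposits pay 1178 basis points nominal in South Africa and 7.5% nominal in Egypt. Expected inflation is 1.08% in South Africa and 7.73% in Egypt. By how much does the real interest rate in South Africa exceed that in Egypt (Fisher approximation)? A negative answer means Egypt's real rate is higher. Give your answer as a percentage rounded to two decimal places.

South Africa: 11.78% − 1.08% = 10.700%
Egypt: 7.5% − 7.73% = -0.230%
Differential = 10.930% → 10.93%.

10.93%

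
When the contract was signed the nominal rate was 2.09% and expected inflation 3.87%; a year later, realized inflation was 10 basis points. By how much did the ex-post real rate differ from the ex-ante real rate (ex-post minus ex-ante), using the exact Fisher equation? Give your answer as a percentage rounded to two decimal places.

3.70%

Ex-ante: (1 + 0.0209)/(1 + 0.0387) − 1 = -1.7137%
Ex-post: (1 + 0.0209)/(1 + 0.0010) − 1 = 1.9880%
Difference (ex-post − ex-ante) = 3.7017% → 3.70%.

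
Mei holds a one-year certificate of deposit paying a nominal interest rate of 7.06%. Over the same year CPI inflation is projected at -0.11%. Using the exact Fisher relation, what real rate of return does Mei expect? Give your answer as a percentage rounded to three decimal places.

7.178%

By the Fisher relation, 1 + r = (1 + i)/(1 + π).
1 + r = 1.07060 / 0.99890 = 1.071779
r = 1.071779 − 1 = 7.1779%, i.e. 7.178%.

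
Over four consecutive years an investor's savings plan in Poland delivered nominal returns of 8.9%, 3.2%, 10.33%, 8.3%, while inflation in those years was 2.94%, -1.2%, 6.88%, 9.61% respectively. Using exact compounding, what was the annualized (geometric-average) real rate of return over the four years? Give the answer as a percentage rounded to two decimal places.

Nominal growth factor = 1.0890 × 1.0320 × 1.1033 × 1.0830 = 1.34285664
Price-level growth factor = 1.0294 × 0.9880 × 1.0688 × 1.0961 = 1.19148267
Real growth factor = 1.34285664 / 1.19148267 = 1.12704672
Annualized real rate = 1.12704672^(1/4) − 1 = 3.0352% → 3.04%.

3.04%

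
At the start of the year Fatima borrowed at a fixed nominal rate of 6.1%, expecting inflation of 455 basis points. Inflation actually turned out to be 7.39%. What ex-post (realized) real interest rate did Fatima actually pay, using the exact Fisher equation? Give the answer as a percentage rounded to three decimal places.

-1.201%

Ex-post: (1 + 0.0610)/(1 + 0.0739) − 1 = -1.2012%
So the realized real rate is -1.201%.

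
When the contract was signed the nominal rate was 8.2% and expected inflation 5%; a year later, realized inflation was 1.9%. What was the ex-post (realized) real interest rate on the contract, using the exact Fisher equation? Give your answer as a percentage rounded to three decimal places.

Ex-post: (1 + 0.0820)/(1 + 0.0190) − 1 = 6.18253%
So the realized real rate is 6.183%.

6.183%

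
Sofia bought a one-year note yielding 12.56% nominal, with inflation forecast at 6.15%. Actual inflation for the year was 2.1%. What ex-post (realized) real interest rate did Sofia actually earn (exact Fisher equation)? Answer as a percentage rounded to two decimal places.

10.24%

Ex-post: (1 + 0.1256)/(1 + 0.0210) − 1 = 10.2449%
So the realized real rate is 10.24%.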